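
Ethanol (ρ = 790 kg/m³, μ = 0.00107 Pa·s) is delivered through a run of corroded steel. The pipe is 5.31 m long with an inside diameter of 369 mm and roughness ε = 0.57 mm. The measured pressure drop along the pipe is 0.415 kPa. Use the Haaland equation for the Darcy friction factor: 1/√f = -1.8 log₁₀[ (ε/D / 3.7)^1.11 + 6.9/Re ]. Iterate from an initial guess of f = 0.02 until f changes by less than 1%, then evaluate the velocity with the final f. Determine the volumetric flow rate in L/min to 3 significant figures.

Rearranging Darcy-Weisbach: V = √(2·ΔP·D/(f·L·ρ)). With ε/D = 0.00057/0.369 = 0.00154, iterate starting from f = 0.02:
  f = 0.02 → V = √(2·415·0.369/(0.02·5.31·790)) = 1.911 m/s; Re = ρVD/μ = 5.205e+05; f → 0.02231
  f = 0.02231 → V = 1.809 m/s; Re = 4.929e+05; f → 0.02233
Converged (Δf/f < 1%). With the final f = 0.02233: V = √(2·415·0.369/(0.02233·5.31·790)) = 1.808 m/s.
Q = V·A = 1.808·(π/4·0.369²) = 0.1934 m³/s = 11600 L/min.

Q ≈ 11600 L/min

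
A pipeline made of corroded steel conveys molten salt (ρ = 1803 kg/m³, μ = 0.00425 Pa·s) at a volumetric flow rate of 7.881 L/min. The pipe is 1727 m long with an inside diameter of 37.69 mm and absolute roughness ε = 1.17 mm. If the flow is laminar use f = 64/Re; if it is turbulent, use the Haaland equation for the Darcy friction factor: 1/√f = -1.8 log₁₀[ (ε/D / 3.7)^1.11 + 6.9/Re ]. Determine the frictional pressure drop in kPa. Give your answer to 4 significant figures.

Q = 7.881 L/min = 7.881/60000 = 0.0001313 m³/s.
Cross-sectional area A = πD²/4 = π(0.03769)²/4 = 0.001116 m²; mean velocity V = Q/A = 0.0001313/0.001116 = 0.1177 m/s.
Reynolds number Re = ρVD/μ = 1803 · 0.1177 · 0.03769 / 0.00425 = 1882.
Re < 2300 → laminar flow, so f = 64/Re = 64/1882 = 0.034 (the turbulent correlation is not needed).
Darcy-Weisbach: ΔP = f(L/D)(ρV²/2) = 0.034·(1727/0.03769)·(1803·0.1177²/2) = 0.034·4.582e+04·12.5 = 1.947e+04 Pa.
ΔP = 1.947e+04 Pa = 19.47 kPa.

ΔP ≈ 19.47 kPa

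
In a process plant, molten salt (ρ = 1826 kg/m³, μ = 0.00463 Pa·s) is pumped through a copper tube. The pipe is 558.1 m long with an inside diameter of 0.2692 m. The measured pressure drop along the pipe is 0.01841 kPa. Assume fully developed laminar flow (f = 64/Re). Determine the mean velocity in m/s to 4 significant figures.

V ≈ 0.01613 m/s

For laminar flow, f = 64/Re with Re = ρVD/μ, so Darcy-Weisbach reduces to ΔP = 32μLV/D². Solving for V: V = ΔP·D²/(32μL) = 18.41·(0.2692)²/(32·0.00463·558.1) = 0.01613 m/s.
Check: Re = ρVD/μ = 1826·0.01613·0.2692/0.00463 = 1713 < 2300, so the laminar assumption holds.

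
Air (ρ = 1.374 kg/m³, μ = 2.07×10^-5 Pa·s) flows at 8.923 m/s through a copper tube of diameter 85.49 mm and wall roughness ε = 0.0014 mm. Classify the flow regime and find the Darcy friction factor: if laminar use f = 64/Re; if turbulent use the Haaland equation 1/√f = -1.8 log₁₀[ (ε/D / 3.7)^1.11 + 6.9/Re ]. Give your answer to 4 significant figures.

Re = ρVD/μ = 1.374·8.923·0.08549/2.07e-05 = 5.063e+04.
Re > 4000 → turbulent. ε/D = 1.4e-06/0.08549 = 1.64e-05; Haaland: 1/√f = -1.8 log₁₀[1.14e-06 + 0.000136] = 6.952, so f = 0.02069.

f ≈ 0.02069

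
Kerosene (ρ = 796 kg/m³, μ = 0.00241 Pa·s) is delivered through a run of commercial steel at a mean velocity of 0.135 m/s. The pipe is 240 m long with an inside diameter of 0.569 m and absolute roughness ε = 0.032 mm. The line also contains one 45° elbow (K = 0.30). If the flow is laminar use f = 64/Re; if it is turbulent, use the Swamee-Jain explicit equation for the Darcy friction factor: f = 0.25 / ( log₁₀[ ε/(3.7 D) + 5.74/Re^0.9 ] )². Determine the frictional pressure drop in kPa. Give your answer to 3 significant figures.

Reynolds number Re = ρVD/μ = 796 · 0.135 · 0.569 / 0.00241 = 2.537e+04.
Re > 4000 → turbulent. Relative roughness ε/D = 3.2e-05/0.569 = 5.62e-05. Swamee-Jain: f = 0.25/(log₁₀[5.62e-05/3.7 + 5.74/2.537e+04^0.9])² = 0.25/(log₁₀[1.52e-05 + 0.000624])² = 0.25/(-3.195)² = 0.0245.
Total minor-loss coefficient ΣK = 1·0.3 = 0.3.
ΔP = [f·L/D + ΣK]·(ρV²/2) = [0.0245·240/0.569 + 0.3]·(796·0.135²/2) = [10.33 + 0.3]·7.254 = 77.13 Pa.
ΔP = 77.13 Pa = 0.0771 kPa.

ΔP ≈ 0.0771 kPa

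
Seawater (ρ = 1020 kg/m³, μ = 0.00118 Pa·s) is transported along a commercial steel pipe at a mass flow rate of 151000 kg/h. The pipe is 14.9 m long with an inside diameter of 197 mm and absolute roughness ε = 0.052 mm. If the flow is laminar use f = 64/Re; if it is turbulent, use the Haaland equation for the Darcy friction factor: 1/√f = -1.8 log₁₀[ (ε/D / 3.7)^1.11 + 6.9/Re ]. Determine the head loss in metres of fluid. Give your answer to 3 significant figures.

h_f ≈ 0.119 m

ṁ = 151000 kg/h = 151000/3600 = 41.94 kg/s.
A = πD²/4 = π(0.197)²/4 = 0.03048 m²; mean velocity V = ṁ/(ρA) = 41.94/(1020 · 0.03048) = 1.349 m/s.
Reynolds number Re = ρVD/μ = 1020 · 1.349 · 0.197 / 0.00118 = 2.297e+05.
Re > 4000 → turbulent. Relative roughness ε/D = 5.2e-05/0.197 = 0.000264. Haaland: 1/√f = -1.8 log₁₀[(0.000264/3.7)^1.11 + 6.9/2.297e+05] = -1.8 log₁₀[2.5e-05 + 3e-05] = 7.667, so f = 0.01701.
Darcy-Weisbach: ΔP = f(L/D)(ρV²/2) = 0.01701·(14.9/0.197)·(1020·1.349²/2) = 0.01701·75.63·928.3 = 1194 Pa.
Head loss h_f = ΔP/(ρg) = 1194/(1020·9.81) = 0.119 m.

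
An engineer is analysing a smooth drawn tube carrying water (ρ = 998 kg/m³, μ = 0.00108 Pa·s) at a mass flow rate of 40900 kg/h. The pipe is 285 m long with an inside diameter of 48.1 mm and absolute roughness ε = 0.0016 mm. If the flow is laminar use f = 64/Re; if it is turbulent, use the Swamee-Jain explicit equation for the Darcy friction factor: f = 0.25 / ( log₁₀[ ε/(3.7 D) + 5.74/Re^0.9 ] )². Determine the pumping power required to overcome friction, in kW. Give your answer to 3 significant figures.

ṁ = 40900 kg/h = 40900/3600 = 11.36 kg/s.
A = πD²/4 = π(0.0481)²/4 = 0.001817 m²; mean velocity V = ṁ/(ρA) = 11.36/(998 · 0.001817) = 6.265 m/s.
Reynolds number Re = ρVD/μ = 998 · 6.265 · 0.0481 / 0.00108 = 2.785e+05.
Re > 4000 → turbulent. Relative roughness ε/D = 1.6e-06/0.0481 = 3.33e-05. Swamee-Jain: f = 0.25/(log₁₀[3.33e-05/3.7 + 5.74/2.785e+05^0.9])² = 0.25/(log₁₀[8.99e-06 + 7.22e-05])² = 0.25/(-4.09)² = 0.01494.
Darcy-Weisbach: ΔP = f(L/D)(ρV²/2) = 0.01494·(285/0.0481)·(998·6.265²/2) = 0.01494·5925·1.958e+04 = 1.734e+06 Pa.
Q = ṁ/ρ = 11.36/998 = 0.01138 m³/s.
Pumping power P = QΔP = 0.01138·1.734e+06 = 19740 W = 19.7 kW.

P ≈ 19.7 kW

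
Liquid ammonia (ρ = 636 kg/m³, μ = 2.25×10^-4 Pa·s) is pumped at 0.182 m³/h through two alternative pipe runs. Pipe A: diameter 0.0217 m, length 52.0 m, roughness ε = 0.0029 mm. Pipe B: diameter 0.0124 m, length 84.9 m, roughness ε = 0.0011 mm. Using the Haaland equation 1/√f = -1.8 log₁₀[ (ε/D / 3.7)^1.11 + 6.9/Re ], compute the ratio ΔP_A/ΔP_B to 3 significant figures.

Pipe A: V = Q/A = 5.056e-05/0.0003698 = 0.1367 m/s; Re = 8385; ε/D = 0.000134; Haaland → f = 0.03257; ΔP_A = f(L/D)(ρV²/2) = 463.7 Pa.
Pipe B: V = Q/A = 5.056e-05/0.0001208 = 0.4186 m/s; Re = 1.467e+04; ε/D = 8.87e-05; Haaland → f = 0.02799; ΔP_B = f(L/D)(ρV²/2) = 1.068e+04 Pa.
ΔP_A/ΔP_B = 463.7/1.068e+04 = 0.0434.

ΔP_A/ΔP_B ≈ 0.0434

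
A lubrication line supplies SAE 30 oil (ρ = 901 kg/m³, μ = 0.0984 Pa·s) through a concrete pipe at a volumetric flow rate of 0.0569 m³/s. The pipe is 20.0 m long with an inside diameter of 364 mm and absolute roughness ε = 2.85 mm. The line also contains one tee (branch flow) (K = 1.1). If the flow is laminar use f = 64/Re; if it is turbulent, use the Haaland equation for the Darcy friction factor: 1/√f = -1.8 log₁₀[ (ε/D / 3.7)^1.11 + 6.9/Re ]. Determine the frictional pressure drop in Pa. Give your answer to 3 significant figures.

ΔP ≈ 408 Pa

Cross-sectional area A = πD²/4 = π(0.364)²/4 = 0.1041 m²; mean velocity V = Q/A = 0.0569/0.1041 = 0.5468 m/s.
Reynolds number Re = ρVD/μ = 901 · 0.5468 · 0.364 / 0.0984 = 1822.
Re < 2300 → laminar flow, so f = 64/Re = 64/1822 = 0.03512 (the turbulent correlation is not needed).
Total minor-loss coefficient ΣK = 1·1.1 = 1.1.
ΔP = [f·L/D + ΣK]·(ρV²/2) = [0.03512·20/0.364 + 1.1]·(901·0.5468²/2) = [1.93 + 1.1]·134.7 = 408 Pa.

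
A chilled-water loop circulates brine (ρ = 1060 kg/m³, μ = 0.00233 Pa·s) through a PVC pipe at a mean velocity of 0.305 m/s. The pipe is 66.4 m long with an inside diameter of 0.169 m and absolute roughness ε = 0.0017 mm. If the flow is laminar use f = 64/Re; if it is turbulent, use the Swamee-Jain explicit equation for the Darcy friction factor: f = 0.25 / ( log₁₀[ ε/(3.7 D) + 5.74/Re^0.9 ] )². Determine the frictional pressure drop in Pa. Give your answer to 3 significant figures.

Reynolds number Re = ρVD/μ = 1060 · 0.305 · 0.169 / 0.00233 = 2.345e+04.
Re > 4000 → turbulent. Relative roughness ε/D = 1.7e-06/0.169 = 1.01e-05. Swamee-Jain: f = 0.25/(log₁₀[1.01e-05/3.7 + 5.74/2.345e+04^0.9])² = 0.25/(log₁₀[2.72e-06 + 0.00067])² = 0.25/(-3.172)² = 0.02484.
Darcy-Weisbach: ΔP = f(L/D)(ρV²/2) = 0.02484·(66.4/0.169)·(1060·0.305²/2) = 0.02484·392.9·49.3 = 481.2 Pa.

ΔP ≈ 481 Pa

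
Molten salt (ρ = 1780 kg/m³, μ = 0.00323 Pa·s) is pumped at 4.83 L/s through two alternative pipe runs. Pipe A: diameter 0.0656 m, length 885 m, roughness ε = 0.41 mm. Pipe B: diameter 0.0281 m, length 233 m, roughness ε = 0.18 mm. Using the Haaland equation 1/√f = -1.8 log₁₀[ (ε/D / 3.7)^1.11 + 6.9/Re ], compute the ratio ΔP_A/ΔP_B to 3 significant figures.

ΔP_A/ΔP_B ≈ 0.0557

Pipe A: V = Q/A = 0.00483/0.00338 = 1.429 m/s; Re = 5.166e+04; ε/D = 0.00625; Haaland → f = 0.034; ΔP_A = f(L/D)(ρV²/2) = 8.337e+05 Pa.
Pipe B: V = Q/A = 0.00483/0.0006202 = 7.788 m/s; Re = 1.206e+05; ε/D = 0.00641; Haaland → f = 0.03345; ΔP_B = f(L/D)(ρV²/2) = 1.497e+07 Pa.
ΔP_A/ΔP_B = 8.337e+05/1.497e+07 = 0.0557.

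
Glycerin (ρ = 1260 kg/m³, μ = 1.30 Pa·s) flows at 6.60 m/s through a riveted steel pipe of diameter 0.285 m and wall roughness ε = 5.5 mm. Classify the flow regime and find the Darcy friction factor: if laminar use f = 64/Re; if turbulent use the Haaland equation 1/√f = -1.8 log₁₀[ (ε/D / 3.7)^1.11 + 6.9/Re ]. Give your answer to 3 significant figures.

Re = ρVD/μ = 1260·6.6·0.285/1.3 = 1823.
Re < 2300 → laminar, so f = 64/Re = 0.0351 (roughness is irrelevant in laminar flow).

f ≈ 0.0351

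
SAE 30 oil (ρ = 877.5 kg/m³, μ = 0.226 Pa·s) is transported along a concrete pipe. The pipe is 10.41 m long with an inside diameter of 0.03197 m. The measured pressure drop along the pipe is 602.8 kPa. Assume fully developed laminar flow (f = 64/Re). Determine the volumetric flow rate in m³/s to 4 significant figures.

For laminar flow, f = 64/Re with Re = ρVD/μ, so Darcy-Weisbach reduces to ΔP = 32μLV/D². Solving for V: V = ΔP·D²/(32μL) = 6.028e+05·(0.03197)²/(32·0.226·10.41) = 8.184 m/s.
Check: Re = ρVD/μ = 877.5·8.184·0.03197/0.226 = 1016 < 2300, so the laminar assumption holds.
Q = V·A = 8.184·(π/4·0.03197²) = 0.006569 m³/s = 0.006569 m³/s.

Q ≈ 0.006569 m³/s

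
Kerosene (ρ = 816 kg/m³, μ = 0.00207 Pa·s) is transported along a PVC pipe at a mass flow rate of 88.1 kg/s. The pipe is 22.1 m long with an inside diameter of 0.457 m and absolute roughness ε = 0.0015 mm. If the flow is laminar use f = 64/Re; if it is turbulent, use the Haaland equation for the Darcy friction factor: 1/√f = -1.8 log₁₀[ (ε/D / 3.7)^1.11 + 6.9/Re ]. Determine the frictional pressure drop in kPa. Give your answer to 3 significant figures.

ΔP ≈ 0.147 kPa

A = πD²/4 = π(0.457)²/4 = 0.164 m²; mean velocity V = ṁ/(ρA) = 88.1/(816 · 0.164) = 0.6582 m/s.
Reynolds number Re = ρVD/μ = 816 · 0.6582 · 0.457 / 0.00207 = 1.186e+05.
Re > 4000 → turbulent. Relative roughness ε/D = 1.5e-06/0.457 = 3.28e-06. Haaland: 1/√f = -1.8 log₁₀[(3.28e-06/3.7)^1.11 + 6.9/1.186e+05] = -1.8 log₁₀[1.92e-07 + 5.82e-05] = 7.621, so f = 0.01722.
Darcy-Weisbach: ΔP = f(L/D)(ρV²/2) = 0.01722·(22.1/0.457)·(816·0.6582²/2) = 0.01722·48.36·176.8 = 147.2 Pa.
ΔP = 147.2 Pa = 0.147 kPa.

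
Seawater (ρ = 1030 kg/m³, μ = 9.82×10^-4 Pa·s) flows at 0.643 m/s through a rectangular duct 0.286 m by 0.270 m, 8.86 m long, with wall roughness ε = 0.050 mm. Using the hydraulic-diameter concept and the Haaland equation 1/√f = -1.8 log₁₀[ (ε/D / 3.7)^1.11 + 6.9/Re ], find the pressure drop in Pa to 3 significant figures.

ΔP ≈ 115 Pa

Hydraulic diameter D_h = 4A/P = 4·(0.286·0.27)/(2·(0.286+0.27)) = 0.3089/1.112 = 0.2778 m.
Re = ρVD_h/μ = 1030·0.643·0.2778/0.000982 = 1.873e+05.
ε/D_h = 5e-05/0.2778 = 0.00018; Haaland gives 1/√f = -1.8 log₁₀[1.63e-05+3.68e-05] = 7.694, so f = 0.01689.
ΔP = f(L/D_h)(ρV²/2) = 0.01689·8.86/0.2778·212.9 = 114.7 Pa.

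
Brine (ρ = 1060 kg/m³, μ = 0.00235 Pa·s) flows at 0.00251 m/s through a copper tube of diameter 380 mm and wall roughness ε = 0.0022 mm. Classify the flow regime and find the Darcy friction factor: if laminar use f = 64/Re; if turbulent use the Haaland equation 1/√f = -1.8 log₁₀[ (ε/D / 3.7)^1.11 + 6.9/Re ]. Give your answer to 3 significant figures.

f ≈ 0.149

Re = ρVD/μ = 1060·0.00251·0.38/0.00235 = 430.2.
Re < 2300 → laminar, so f = 64/Re = 0.1488 (roughness is irrelevant in laminar flow).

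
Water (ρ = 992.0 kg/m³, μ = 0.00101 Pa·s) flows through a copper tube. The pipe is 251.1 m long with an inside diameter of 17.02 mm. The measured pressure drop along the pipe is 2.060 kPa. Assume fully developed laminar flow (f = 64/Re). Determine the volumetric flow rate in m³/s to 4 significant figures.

Q ≈ 1.673×10^-5 m³/s

For laminar flow, f = 64/Re with Re = ρVD/μ, so Darcy-Weisbach reduces to ΔP = 32μLV/D². Solving for V: V = ΔP·D²/(32μL) = 2060·(0.01702)²/(32·0.00101·251.1) = 0.07353 m/s.
Check: Re = ρVD/μ = 992·0.07353·0.01702/0.00101 = 1229 < 2300, so the laminar assumption holds.
Q = V·A = 0.07353·(π/4·0.01702²) = 1.673e-05 m³/s = 1.673×10^-5 m³/s.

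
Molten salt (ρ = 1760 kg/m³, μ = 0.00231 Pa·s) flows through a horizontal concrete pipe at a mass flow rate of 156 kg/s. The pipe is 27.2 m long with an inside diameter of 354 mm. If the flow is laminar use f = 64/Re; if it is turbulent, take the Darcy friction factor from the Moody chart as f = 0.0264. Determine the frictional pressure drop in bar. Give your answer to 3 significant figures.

A = πD²/4 = π(0.354)²/4 = 0.09842 m²; mean velocity V = ṁ/(ρA) = 156/(1760 · 0.09842) = 0.9006 m/s.
Reynolds number Re = ρVD/μ = 1760 · 0.9006 · 0.354 / 0.00231 = 2.429e+05.
Re > 4000 → turbulent; use the Moody-chart value f = 0.0264.
Darcy-Weisbach: ΔP = f(L/D)(ρV²/2) = 0.0264·(27.2/0.354)·(1760·0.9006²/2) = 0.0264·76.84·713.7 = 1448 Pa.
ΔP = 1448 Pa = 0.0145 bar.

ΔP ≈ 0.0145 bar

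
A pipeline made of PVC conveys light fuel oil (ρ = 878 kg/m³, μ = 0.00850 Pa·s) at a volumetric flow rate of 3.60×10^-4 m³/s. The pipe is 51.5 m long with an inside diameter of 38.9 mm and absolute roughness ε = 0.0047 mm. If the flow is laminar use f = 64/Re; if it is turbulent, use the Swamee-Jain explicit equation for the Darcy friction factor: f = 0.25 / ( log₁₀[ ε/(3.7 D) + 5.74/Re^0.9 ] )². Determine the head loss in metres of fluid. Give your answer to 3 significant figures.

h_f ≈ 0.326 m

Cross-sectional area A = πD²/4 = π(0.0389)²/4 = 0.001188 m²; mean velocity V = Q/A = 0.00036/0.001188 = 0.3029 m/s.
Reynolds number Re = ρVD/μ = 878 · 0.3029 · 0.0389 / 0.0085 = 1217.
Re < 2300 → laminar flow, so f = 64/Re = 64/1217 = 0.05258 (the turbulent correlation is not needed).
Darcy-Weisbach: ΔP = f(L/D)(ρV²/2) = 0.05258·(51.5/0.0389)·(878·0.3029²/2) = 0.05258·1324·40.28 = 2804 Pa.
Head loss h_f = ΔP/(ρg) = 2804/(878·9.81) = 0.326 m.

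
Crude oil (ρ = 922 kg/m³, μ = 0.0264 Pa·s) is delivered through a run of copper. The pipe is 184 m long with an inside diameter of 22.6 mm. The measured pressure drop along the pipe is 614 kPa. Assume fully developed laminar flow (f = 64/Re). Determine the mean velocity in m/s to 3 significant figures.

For laminar flow, f = 64/Re with Re = ρVD/μ, so Darcy-Weisbach reduces to ΔP = 32μLV/D². Solving for V: V = ΔP·D²/(32μL) = 6.14e+05·(0.0226)²/(32·0.0264·184) = 2.017 m/s.
Check: Re = ρVD/μ = 922·2.017·0.0226/0.0264 = 1592 < 2300, so the laminar assumption holds.

V ≈ 2.02 m/s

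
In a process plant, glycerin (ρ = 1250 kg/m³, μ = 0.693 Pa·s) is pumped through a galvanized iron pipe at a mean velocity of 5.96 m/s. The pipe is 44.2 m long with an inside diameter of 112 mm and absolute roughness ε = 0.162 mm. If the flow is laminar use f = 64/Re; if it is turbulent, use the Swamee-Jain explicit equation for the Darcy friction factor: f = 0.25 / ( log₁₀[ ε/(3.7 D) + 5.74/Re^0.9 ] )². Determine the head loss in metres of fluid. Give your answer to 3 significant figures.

h_f ≈ 38.0 m

Reynolds number Re = ρVD/μ = 1250 · 5.96 · 0.112 / 0.693 = 1204.
Re < 2300 → laminar flow, so f = 64/Re = 64/1204 = 0.05315 (the turbulent correlation is not needed).
Darcy-Weisbach: ΔP = f(L/D)(ρV²/2) = 0.05315·(44.2/0.112)·(1250·5.96²/2) = 0.05315·394.6·2.22e+04 = 4.657e+05 Pa.
Head loss h_f = ΔP/(ρg) = 4.657e+05/(1250·9.81) = 38.0 m.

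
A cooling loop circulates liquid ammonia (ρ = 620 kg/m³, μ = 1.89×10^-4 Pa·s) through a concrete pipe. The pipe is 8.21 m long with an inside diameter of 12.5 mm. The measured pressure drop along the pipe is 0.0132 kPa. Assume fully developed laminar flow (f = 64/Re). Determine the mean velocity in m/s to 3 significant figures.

For laminar flow, f = 64/Re with Re = ρVD/μ, so Darcy-Weisbach reduces to ΔP = 32μLV/D². Solving for V: V = ΔP·D²/(32μL) = 13.2·(0.0125)²/(32·0.000189·8.21) = 0.04154 m/s.
Check: Re = ρVD/μ = 620·0.04154·0.0125/0.000189 = 1703 < 2300, so the laminar assumption holds.

V ≈ 0.0415 m/s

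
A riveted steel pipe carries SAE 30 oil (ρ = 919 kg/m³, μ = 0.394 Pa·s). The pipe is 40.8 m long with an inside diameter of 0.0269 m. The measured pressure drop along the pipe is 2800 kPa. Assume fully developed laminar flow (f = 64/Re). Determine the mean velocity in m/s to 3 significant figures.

For laminar flow, f = 64/Re with Re = ρVD/μ, so Darcy-Weisbach reduces to ΔP = 32μLV/D². Solving for V: V = ΔP·D²/(32μL) = 2.8e+06·(0.0269)²/(32·0.394·40.8) = 3.939 m/s.
Check: Re = ρVD/μ = 919·3.939·0.0269/0.394 = 247.1 < 2300, so the laminar assumption holds.

V ≈ 3.94 m/s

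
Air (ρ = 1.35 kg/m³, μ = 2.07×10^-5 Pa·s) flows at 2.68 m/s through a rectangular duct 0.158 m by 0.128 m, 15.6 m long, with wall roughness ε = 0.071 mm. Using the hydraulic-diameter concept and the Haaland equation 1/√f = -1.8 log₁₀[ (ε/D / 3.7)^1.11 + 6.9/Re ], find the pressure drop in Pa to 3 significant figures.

Hydraulic diameter D_h = 4A/P = 4·(0.158·0.128)/(2·(0.158+0.128)) = 0.0809/0.572 = 0.1414 m.
Re = ρVD_h/μ = 1.35·2.68·0.1414/2.07e-05 = 2.472e+04.
ε/D_h = 7.1e-05/0.1414 = 0.000502; Haaland gives 1/√f = -1.8 log₁₀[5.09e-05+0.000279] = 6.266, so f = 0.02547.
ΔP = f(L/D_h)(ρV²/2) = 0.02547·15.6/0.1414·4.848 = 13.62 Pa.

ΔP ≈ 13.6 Pa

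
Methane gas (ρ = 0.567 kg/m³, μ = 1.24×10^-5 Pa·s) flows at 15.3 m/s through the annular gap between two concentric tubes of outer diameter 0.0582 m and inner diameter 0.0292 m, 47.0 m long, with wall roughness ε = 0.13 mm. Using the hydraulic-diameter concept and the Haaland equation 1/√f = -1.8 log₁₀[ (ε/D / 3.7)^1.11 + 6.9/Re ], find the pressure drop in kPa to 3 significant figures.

ΔP ≈ 3.60 kPa

Hydraulic diameter D_h = 4A/P = D_o - D_i = 0.0582 - 0.0292 = 0.029 m.
Re = ρVD_h/μ = 0.567·15.3·0.029/1.24e-05 = 2.029e+04.
ε/D_h = 0.00013/0.029 = 0.00448; Haaland gives 1/√f = -1.8 log₁₀[0.000579+0.00034] = 5.466, so f = 0.03347.
ΔP = f(L/D_h)(ρV²/2) = 0.03347·47/0.029·66.36 = 3600 Pa.
ΔP = 3.60 kPa.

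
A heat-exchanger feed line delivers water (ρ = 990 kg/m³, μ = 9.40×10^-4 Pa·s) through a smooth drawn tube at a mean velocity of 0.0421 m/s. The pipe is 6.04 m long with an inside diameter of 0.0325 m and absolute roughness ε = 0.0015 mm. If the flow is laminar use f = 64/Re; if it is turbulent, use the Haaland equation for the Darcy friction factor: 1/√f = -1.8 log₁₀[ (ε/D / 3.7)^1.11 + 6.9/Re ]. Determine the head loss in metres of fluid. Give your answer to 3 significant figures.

h_f ≈ 7.46×10^-4 m

Reynolds number Re = ρVD/μ = 990 · 0.0421 · 0.0325 / 0.00094 = 1441.
Re < 2300 → laminar flow, so f = 64/Re = 64/1441 = 0.04441 (the turbulent correlation is not needed).
Darcy-Weisbach: ΔP = f(L/D)(ρV²/2) = 0.04441·(6.04/0.0325)·(990·0.0421²/2) = 0.04441·185.8·0.8773 = 7.242 Pa.
Head loss h_f = ΔP/(ρg) = 7.242/(990·9.81) = 7.46×10^-4 m.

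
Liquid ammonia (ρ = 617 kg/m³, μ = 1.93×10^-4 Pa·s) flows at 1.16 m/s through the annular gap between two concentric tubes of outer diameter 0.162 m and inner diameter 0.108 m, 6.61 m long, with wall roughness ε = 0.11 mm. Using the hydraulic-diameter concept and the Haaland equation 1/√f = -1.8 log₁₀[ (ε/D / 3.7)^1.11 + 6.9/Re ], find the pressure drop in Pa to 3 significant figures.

Hydraulic diameter D_h = 4A/P = D_o - D_i = 0.162 - 0.108 = 0.054 m.
Re = ρVD_h/μ = 617·1.16·0.054/0.000193 = 2.003e+05.
ε/D_h = 0.00011/0.054 = 0.00204; Haaland gives 1/√f = -1.8 log₁₀[0.000241+3.45e-05] = 6.407, so f = 0.02436.
ΔP = f(L/D_h)(ρV²/2) = 0.02436·6.61/0.054·415.1 = 1238 Pa.

ΔP ≈ 1240 Pa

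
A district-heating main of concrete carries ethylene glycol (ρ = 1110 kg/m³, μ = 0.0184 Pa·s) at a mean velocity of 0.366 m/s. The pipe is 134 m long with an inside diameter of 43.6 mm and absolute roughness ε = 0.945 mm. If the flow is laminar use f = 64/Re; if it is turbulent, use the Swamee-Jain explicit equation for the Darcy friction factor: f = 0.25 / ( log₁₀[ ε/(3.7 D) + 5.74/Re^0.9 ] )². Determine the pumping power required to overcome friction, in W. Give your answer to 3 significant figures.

P ≈ 8.30 W

Reynolds number Re = ρVD/μ = 1110 · 0.366 · 0.0436 / 0.0184 = 962.7.
Re < 2300 → laminar flow, so f = 64/Re = 64/962.7 = 0.06648 (the turbulent correlation is not needed).
Darcy-Weisbach: ΔP = f(L/D)(ρV²/2) = 0.06648·(134/0.0436)·(1110·0.366²/2) = 0.06648·3073·74.35 = 1.519e+04 Pa.
Q = V·A = 0.366·0.001493 = 0.0005464 m³/s.
Pumping power P = QΔP = 0.0005464·1.519e+04 = 8.301 W = 8.30 W.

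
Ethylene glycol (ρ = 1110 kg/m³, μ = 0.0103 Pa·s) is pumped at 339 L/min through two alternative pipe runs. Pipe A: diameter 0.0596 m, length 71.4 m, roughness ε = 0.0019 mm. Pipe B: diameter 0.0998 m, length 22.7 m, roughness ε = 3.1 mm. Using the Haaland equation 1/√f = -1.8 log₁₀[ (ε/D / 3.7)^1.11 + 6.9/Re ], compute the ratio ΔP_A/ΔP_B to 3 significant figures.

Pipe A: V = Q/A = 0.00565/0.00279 = 2.025 m/s; Re = 1.301e+04; ε/D = 3.19e-05; Haaland → f = 0.0288; ΔP_A = f(L/D)(ρV²/2) = 7.855e+04 Pa.
Pipe B: V = Q/A = 0.00565/0.007823 = 0.7223 m/s; Re = 7768; ε/D = 0.0311; Haaland → f = 0.06191; ΔP_B = f(L/D)(ρV²/2) = 4077 Pa.
ΔP_A/ΔP_B = 7.855e+04/4077 = 19.3.

ΔP_A/ΔP_B ≈ 19.3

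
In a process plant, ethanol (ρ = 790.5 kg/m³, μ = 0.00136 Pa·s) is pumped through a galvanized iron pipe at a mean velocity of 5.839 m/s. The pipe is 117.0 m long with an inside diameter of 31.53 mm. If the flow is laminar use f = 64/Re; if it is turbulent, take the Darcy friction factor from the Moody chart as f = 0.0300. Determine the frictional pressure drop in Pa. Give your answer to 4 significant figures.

ΔP ≈ 1500000 Pa

Reynolds number Re = ρVD/μ = 790.5 · 5.839 · 0.03153 / 0.00136 = 1.07e+05.
Re > 4000 → turbulent; use the Moody-chart value f = 0.0300.
Darcy-Weisbach: ΔP = f(L/D)(ρV²/2) = 0.03·(117/0.03153)·(790.5·5.839²/2) = 0.03·3711·1.348e+04 = 1.5e+06 Pa.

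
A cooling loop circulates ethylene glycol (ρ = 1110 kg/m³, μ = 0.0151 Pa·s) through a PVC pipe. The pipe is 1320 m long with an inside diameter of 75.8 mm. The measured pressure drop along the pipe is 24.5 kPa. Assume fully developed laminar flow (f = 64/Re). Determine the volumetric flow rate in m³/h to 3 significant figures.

Q ≈ 3.59 m³/h

For laminar flow, f = 64/Re with Re = ρVD/μ, so Darcy-Weisbach reduces to ΔP = 32μLV/D². Solving for V: V = ΔP·D²/(32μL) = 2.45e+04·(0.0758)²/(32·0.0151·1320) = 0.2207 m/s.
Check: Re = ρVD/μ = 1110·0.2207·0.0758/0.0151 = 1230 < 2300, so the laminar assumption holds.
Q = V·A = 0.2207·(π/4·0.0758²) = 0.0009959 m³/s = 3.59 m³/h.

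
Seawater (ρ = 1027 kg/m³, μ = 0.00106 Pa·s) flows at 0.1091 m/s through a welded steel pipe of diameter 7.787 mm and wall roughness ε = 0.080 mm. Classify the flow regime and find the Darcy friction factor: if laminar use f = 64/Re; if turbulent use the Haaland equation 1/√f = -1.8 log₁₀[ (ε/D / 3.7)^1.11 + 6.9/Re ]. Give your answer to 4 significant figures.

f ≈ 0.07775

Re = ρVD/μ = 1027·0.1091·0.007787/0.00106 = 823.1.
Re < 2300 → laminar, so f = 64/Re = 0.07775 (roughness is irrelevant in laminar flow).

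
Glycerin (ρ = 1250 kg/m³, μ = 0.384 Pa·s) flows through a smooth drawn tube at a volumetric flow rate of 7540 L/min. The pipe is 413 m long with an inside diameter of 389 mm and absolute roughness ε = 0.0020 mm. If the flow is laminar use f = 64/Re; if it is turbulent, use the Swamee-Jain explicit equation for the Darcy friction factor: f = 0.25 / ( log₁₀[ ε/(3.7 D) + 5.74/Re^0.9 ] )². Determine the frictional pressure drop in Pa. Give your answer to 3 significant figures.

Q = 7540 L/min = 7540/60000 = 0.1257 m³/s.
Cross-sectional area A = πD²/4 = π(0.389)²/4 = 0.1188 m²; mean velocity V = Q/A = 0.1257/0.1188 = 1.057 m/s.
Reynolds number Re = ρVD/μ = 1250 · 1.057 · 0.389 / 0.384 = 1339.
Re < 2300 → laminar flow, so f = 64/Re = 64/1339 = 0.0478 (the turbulent correlation is not needed).
Darcy-Weisbach: ΔP = f(L/D)(ρV²/2) = 0.0478·(413/0.389)·(1250·1.057²/2) = 0.0478·1062·698.8 = 3.546e+04 Pa.

ΔP ≈ 35500 Pa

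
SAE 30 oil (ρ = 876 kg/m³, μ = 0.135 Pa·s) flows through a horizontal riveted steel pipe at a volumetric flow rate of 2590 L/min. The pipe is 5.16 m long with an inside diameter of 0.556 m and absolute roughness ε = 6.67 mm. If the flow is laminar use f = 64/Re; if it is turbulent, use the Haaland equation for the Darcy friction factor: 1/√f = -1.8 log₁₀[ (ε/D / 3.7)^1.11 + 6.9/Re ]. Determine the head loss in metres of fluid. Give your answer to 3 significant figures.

Q = 2590 L/min = 2590/60000 = 0.04317 m³/s.
Cross-sectional area A = πD²/4 = π(0.556)²/4 = 0.2428 m²; mean velocity V = Q/A = 0.04317/0.2428 = 0.1778 m/s.
Reynolds number Re = ρVD/μ = 876 · 0.1778 · 0.556 / 0.135 = 641.4.
Re < 2300 → laminar flow, so f = 64/Re = 64/641.4 = 0.09978 (the turbulent correlation is not needed).
Darcy-Weisbach: ΔP = f(L/D)(ρV²/2) = 0.09978·(5.16/0.556)·(876·0.1778²/2) = 0.09978·9.281·13.84 = 12.82 Pa.
Head loss h_f = ΔP/(ρg) = 12.82/(876·9.81) = 0.00149 m.

h_f ≈ 0.00149 m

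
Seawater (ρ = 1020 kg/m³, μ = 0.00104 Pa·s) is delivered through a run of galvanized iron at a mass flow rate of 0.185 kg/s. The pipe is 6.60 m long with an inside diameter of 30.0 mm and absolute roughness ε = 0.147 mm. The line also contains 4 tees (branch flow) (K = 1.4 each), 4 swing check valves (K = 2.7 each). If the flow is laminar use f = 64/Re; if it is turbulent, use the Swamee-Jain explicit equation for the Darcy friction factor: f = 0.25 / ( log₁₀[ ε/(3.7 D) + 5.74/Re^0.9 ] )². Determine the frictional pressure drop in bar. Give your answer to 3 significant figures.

ΔP ≈ 0.00847 bar

A = πD²/4 = π(0.03)²/4 = 0.0007069 m²; mean velocity V = ṁ/(ρA) = 0.185/(1020 · 0.0007069) = 0.2566 m/s.
Reynolds number Re = ρVD/μ = 1020 · 0.2566 · 0.03 / 0.00104 = 7550.
Re > 4000 → turbulent. Relative roughness ε/D = 0.000147/0.03 = 0.0049. Swamee-Jain: f = 0.25/(log₁₀[0.0049/3.7 + 5.74/7550^0.9])² = 0.25/(log₁₀[0.00132 + 0.00186])² = 0.25/(-2.497)² = 0.04008.
Total minor-loss coefficient ΣK = 4·1.4 + 4·2.7 = 16.4.
ΔP = [f·L/D + ΣK]·(ρV²/2) = [0.04008·6.6/0.03 + 16.4]·(1020·0.2566²/2) = [8.818 + 16.4]·33.58 = 846.8 Pa.
ΔP = 846.8 Pa = 0.00847 bar.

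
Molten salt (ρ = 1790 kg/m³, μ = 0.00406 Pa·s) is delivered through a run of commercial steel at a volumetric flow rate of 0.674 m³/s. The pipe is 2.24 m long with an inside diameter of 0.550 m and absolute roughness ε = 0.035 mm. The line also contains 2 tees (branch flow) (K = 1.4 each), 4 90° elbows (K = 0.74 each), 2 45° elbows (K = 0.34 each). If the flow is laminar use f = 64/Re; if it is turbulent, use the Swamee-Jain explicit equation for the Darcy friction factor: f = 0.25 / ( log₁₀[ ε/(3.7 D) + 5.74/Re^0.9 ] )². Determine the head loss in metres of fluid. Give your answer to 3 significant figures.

h_f ≈ 2.66 m

Cross-sectional area A = πD²/4 = π(0.55)²/4 = 0.2376 m²; mean velocity V = Q/A = 0.674/0.2376 = 2.837 m/s.
Reynolds number Re = ρVD/μ = 1790 · 2.837 · 0.55 / 0.00406 = 6.879e+05.
Re > 4000 → turbulent. Relative roughness ε/D = 3.5e-05/0.55 = 6.36e-05. Swamee-Jain: f = 0.25/(log₁₀[6.36e-05/3.7 + 5.74/6.879e+05^0.9])² = 0.25/(log₁₀[1.72e-05 + 3.2e-05])² = 0.25/(-4.308)² = 0.01347.
Total minor-loss coefficient ΣK = 2·1.4 + 4·0.74 + 2·0.34 = 6.44.
ΔP = [f·L/D + ΣK]·(ρV²/2) = [0.01347·2.24/0.55 + 6.44]·(1790·2.837²/2) = [0.05486 + 6.44]·7203 = 4.678e+04 Pa.
Head loss h_f = ΔP/(ρg) = 4.678e+04/(1790·9.81) = 2.66 m.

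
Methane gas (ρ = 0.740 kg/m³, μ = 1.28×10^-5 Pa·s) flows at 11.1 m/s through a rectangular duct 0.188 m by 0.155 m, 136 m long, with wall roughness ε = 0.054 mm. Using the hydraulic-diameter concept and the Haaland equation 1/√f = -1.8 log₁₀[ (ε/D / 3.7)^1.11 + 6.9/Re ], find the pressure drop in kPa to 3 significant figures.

Hydraulic diameter D_h = 4A/P = 4·(0.188·0.155)/(2·(0.188+0.155)) = 0.1166/0.686 = 0.1699 m.
Re = ρVD_h/μ = 0.74·11.1·0.1699/1.28e-05 = 1.09e+05.
ε/D_h = 5.4e-05/0.1699 = 0.000318; Haaland gives 1/√f = -1.8 log₁₀[3.07e-05+6.33e-05] = 7.249, so f = 0.01903.
ΔP = f(L/D_h)(ρV²/2) = 0.01903·136/0.1699·45.59 = 694.4 Pa.
ΔP = 0.694 kPa.

ΔP ≈ 0.694 kPa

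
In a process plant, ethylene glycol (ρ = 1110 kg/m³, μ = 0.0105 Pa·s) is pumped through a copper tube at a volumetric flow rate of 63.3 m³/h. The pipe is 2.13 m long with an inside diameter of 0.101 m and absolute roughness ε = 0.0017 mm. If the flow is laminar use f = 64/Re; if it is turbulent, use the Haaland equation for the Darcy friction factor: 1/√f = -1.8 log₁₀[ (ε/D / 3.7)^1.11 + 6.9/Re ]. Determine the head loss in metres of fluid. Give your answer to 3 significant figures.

Q = 63.3 m³/h = 63.3/3600 = 0.01758 m³/s.
Cross-sectional area A = πD²/4 = π(0.101)²/4 = 0.008012 m²; mean velocity V = Q/A = 0.01758/0.008012 = 2.195 m/s.
Reynolds number Re = ρVD/μ = 1110 · 2.195 · 0.101 / 0.0105 = 2.343e+04.
Re > 4000 → turbulent. Relative roughness ε/D = 1.7e-06/0.101 = 1.68e-05. Haaland: 1/√f = -1.8 log₁₀[(1.68e-05/3.7)^1.11 + 6.9/2.343e+04] = -1.8 log₁₀[1.18e-06 + 0.000294] = 6.353, so f = 0.02478.
Darcy-Weisbach: ΔP = f(L/D)(ρV²/2) = 0.02478·(2.13/0.101)·(1110·2.195²/2) = 0.02478·21.09·2673 = 1397 Pa.
Head loss h_f = ΔP/(ρg) = 1397/(1110·9.81) = 0.128 m.

h_f ≈ 0.128 m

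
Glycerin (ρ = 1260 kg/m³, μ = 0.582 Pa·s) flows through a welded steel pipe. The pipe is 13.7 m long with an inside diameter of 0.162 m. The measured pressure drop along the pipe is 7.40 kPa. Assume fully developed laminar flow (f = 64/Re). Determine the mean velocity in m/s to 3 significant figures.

For laminar flow, f = 64/Re with Re = ρVD/μ, so Darcy-Weisbach reduces to ΔP = 32μLV/D². Solving for V: V = ΔP·D²/(32μL) = 7400·(0.162)²/(32·0.582·13.7) = 0.7611 m/s.
Check: Re = ρVD/μ = 1260·0.7611·0.162/0.582 = 267 < 2300, so the laminar assumption holds.

V ≈ 0.761 m/s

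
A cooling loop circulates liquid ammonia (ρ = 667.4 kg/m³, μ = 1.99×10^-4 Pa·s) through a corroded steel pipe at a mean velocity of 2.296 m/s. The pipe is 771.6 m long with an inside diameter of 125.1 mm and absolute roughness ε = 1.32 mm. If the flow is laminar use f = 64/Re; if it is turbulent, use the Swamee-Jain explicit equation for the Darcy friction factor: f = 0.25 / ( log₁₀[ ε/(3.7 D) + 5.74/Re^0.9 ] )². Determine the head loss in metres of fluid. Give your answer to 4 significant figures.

Reynolds number Re = ρVD/μ = 667.4 · 2.296 · 0.1251 / 0.000199 = 9.633e+05.
Re > 4000 → turbulent. Relative roughness ε/D = 0.00132/0.1251 = 0.0106. Swamee-Jain: f = 0.25/(log₁₀[0.0106/3.7 + 5.74/9.633e+05^0.9])² = 0.25/(log₁₀[0.00285 + 2.36e-05])² = 0.25/(-2.541)² = 0.03871.
Darcy-Weisbach: ΔP = f(L/D)(ρV²/2) = 0.03871·(771.6/0.1251)·(667.4·2.296²/2) = 0.03871·6168·1759 = 4.2e+05 Pa.
Head loss h_f = ΔP/(ρg) = 4.2e+05/(667.4·9.81) = 64.15 m.

h_f ≈ 64.15 m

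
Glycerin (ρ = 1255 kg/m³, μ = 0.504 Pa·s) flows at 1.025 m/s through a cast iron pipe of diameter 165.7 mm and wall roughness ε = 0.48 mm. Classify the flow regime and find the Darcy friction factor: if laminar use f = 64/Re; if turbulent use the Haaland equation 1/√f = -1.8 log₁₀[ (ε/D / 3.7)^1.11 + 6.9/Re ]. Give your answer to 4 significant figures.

Re = ρVD/μ = 1255·1.025·0.1657/0.504 = 422.9.
Re < 2300 → laminar, so f = 64/Re = 0.1513 (roughness is irrelevant in laminar flow).

f ≈ 0.1513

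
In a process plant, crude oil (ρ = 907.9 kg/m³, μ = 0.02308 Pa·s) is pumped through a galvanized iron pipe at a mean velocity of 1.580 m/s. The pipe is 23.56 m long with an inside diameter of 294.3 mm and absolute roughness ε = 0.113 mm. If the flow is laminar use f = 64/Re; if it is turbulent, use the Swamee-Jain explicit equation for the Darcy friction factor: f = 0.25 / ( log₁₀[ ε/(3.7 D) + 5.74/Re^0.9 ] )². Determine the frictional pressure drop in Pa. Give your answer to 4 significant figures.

Reynolds number Re = ρVD/μ = 907.9 · 1.58 · 0.2943 / 0.0231 = 1.829e+04.
Re > 4000 → turbulent. Relative roughness ε/D = 0.000113/0.2943 = 0.000384. Swamee-Jain: f = 0.25/(log₁₀[0.000384/3.7 + 5.74/1.829e+04^0.9])² = 0.25/(log₁₀[0.000104 + 0.000837])² = 0.25/(-3.026)² = 0.0273.
Darcy-Weisbach: ΔP = f(L/D)(ρV²/2) = 0.0273·(23.56/0.2943)·(907.9·1.58²/2) = 0.0273·80.05·1133 = 2476 Pa.

ΔP ≈ 2476 Pa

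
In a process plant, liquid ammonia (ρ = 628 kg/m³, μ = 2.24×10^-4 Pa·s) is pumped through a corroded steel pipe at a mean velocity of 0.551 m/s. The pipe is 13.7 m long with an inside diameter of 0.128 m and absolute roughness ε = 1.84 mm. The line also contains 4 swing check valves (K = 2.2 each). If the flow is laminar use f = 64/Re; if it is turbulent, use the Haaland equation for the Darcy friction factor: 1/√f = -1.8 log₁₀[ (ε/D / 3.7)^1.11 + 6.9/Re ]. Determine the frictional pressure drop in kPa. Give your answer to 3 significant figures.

Reynolds number Re = ρVD/μ = 628 · 0.551 · 0.128 / 0.000224 = 1.977e+05.
Re > 4000 → turbulent. Relative roughness ε/D = 0.00184/0.128 = 0.0144. Haaland: 1/√f = -1.8 log₁₀[(0.0144/3.7)^1.11 + 6.9/1.977e+05] = -1.8 log₁₀[0.00211 + 3.49e-05] = 4.804, so f = 0.04334.
Total minor-loss coefficient ΣK = 4·2.2 = 8.8.
ΔP = [f·L/D + ΣK]·(ρV²/2) = [0.04334·13.7/0.128 + 8.8]·(628·0.551²/2) = [4.639 + 8.8]·95.33 = 1281 Pa.
ΔP = 1281 Pa = 1.28 kPa.

ΔP ≈ 1.28 kPa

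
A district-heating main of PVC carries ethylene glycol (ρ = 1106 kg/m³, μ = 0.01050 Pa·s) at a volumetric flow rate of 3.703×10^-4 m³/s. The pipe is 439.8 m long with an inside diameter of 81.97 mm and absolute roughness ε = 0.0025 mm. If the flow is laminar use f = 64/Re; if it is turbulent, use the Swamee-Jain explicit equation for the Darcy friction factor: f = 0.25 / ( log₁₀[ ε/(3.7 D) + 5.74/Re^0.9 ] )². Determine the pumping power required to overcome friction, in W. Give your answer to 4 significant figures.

Cross-sectional area A = πD²/4 = π(0.08197)²/4 = 0.005277 m²; mean velocity V = Q/A = 0.0003703/0.005277 = 0.07017 m/s.
Reynolds number Re = ρVD/μ = 1106 · 0.07017 · 0.08197 / 0.0105 = 605.9.
Re < 2300 → laminar flow, so f = 64/Re = 64/605.9 = 0.1056 (the turbulent correlation is not needed).
Darcy-Weisbach: ΔP = f(L/D)(ρV²/2) = 0.1056·(439.8/0.08197)·(1106·0.07017²/2) = 0.1056·5365·2.723 = 1543 Pa.
Pumping power P = QΔP = 0.0003703·1543 = 0.57147 W = 0.5715 W.

P ≈ 0.5715 W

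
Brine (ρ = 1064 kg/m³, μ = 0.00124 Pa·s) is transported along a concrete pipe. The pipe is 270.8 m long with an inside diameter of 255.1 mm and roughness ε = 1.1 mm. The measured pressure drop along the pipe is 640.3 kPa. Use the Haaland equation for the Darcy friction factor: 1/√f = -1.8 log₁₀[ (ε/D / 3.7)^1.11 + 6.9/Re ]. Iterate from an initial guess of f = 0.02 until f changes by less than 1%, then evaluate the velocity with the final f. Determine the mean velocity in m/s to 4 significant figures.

Rearranging Darcy-Weisbach: V = √(2·ΔP·D/(f·L·ρ)). With ε/D = 0.0011/0.2551 = 0.00431, iterate starting from f = 0.02:
  f = 0.02 → V = √(2·6.403e+05·0.2551/(0.02·270.8·1064)) = 7.529 m/s; Re = ρVD/μ = 1.648e+06; f → 0.02917
  f = 0.02917 → V = 6.235 m/s; Re = 1.365e+06; f → 0.02918
Converged (Δf/f < 1%). With the final f = 0.02918: V = √(2·6.403e+05·0.2551/(0.02918·270.8·1064)) = 6.233 m/s.

V ≈ 6.233 m/s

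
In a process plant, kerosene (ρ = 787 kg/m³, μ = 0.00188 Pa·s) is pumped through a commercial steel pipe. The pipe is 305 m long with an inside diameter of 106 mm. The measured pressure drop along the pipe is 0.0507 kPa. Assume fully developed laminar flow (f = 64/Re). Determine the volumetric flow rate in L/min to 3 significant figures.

For laminar flow, f = 64/Re with Re = ρVD/μ, so Darcy-Weisbach reduces to ΔP = 32μLV/D². Solving for V: V = ΔP·D²/(32μL) = 50.7·(0.106)²/(32·0.00188·305) = 0.03105 m/s.
Check: Re = ρVD/μ = 787·0.03105·0.106/0.00188 = 1378 < 2300, so the laminar assumption holds.
Q = V·A = 0.03105·(π/4·0.106²) = 0.000274 m³/s = 16.4 L/min.

Q ≈ 16.4 L/min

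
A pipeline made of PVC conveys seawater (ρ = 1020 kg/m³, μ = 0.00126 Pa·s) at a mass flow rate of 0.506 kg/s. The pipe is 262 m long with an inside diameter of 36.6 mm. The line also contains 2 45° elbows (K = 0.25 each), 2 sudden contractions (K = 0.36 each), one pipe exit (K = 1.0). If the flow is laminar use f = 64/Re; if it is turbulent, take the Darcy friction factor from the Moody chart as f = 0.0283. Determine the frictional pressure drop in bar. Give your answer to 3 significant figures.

A = πD²/4 = π(0.0366)²/4 = 0.001052 m²; mean velocity V = ṁ/(ρA) = 0.506/(1020 · 0.001052) = 0.4715 m/s.
Reynolds number Re = ρVD/μ = 1020 · 0.4715 · 0.0366 / 0.00126 = 1.397e+04.
Re > 4000 → turbulent; use the Moody-chart value f = 0.0283.
Total minor-loss coefficient ΣK = 2·0.25 + 2·0.36 + 1·1 = 2.22.
ΔP = [f·L/D + ΣK]·(ρV²/2) = [0.0283·262/0.0366 + 2.22]·(1020·0.4715²/2) = [202.6 + 2.22]·113.4 = 2.322e+04 Pa.
ΔP = 2.322e+04 Pa = 0.232 bar.

ΔP ≈ 0.232 bar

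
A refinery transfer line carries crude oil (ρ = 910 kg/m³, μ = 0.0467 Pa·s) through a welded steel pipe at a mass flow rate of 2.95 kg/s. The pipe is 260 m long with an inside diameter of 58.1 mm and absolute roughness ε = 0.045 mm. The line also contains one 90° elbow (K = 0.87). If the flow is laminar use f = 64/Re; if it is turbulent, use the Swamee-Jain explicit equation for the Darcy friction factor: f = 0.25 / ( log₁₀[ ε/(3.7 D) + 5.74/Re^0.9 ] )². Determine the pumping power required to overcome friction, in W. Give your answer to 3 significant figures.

A = πD²/4 = π(0.0581)²/4 = 0.002651 m²; mean velocity V = ṁ/(ρA) = 2.95/(910 · 0.002651) = 1.223 m/s.
Reynolds number Re = ρVD/μ = 910 · 1.223 · 0.0581 / 0.0467 = 1384.
Re < 2300 → laminar flow, so f = 64/Re = 64/1384 = 0.04623 (the turbulent correlation is not needed).
Total minor-loss coefficient ΣK = 1·0.87 = 0.87.
ΔP = [f·L/D + ΣK]·(ρV²/2) = [0.04623·260/0.0581 + 0.87]·(910·1.223²/2) = [206.9 + 0.87]·680.3 = 1.413e+05 Pa.
Q = ṁ/ρ = 2.95/910 = 0.003242 m³/s.
Pumping power P = QΔP = 0.003242·1.413e+05 = 458.2 W = 458 W.

P ≈ 458 W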